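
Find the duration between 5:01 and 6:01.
From 5:01 to 6:01:
(6 x 60 + 1) - (5 x 60 + 1) = 361 - 301 = 60 minutes
= 1 hour

Final answer: 1 hour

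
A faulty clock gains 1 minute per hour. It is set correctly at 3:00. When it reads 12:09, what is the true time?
For every 60 true minutes, the faulty clock advances 61 minutes, so 1 faulty-clock minute corresponds to 60/61 true minutes.
From 3:00 to 12:09 on the faulty dial is 549 minutes.
True elapsed: 549 x 60/61 = 540 minutes = 9 hours.
True time: 3:00 + 9 hours = 12:00.

Final answer: 12:00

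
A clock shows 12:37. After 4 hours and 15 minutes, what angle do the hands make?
First find the time 4 hours and 15 minutes after 12:37.
Total minutes: 12 x 60 + 37 + 4 x 60 + 15 = 1012.
1012 mod 720 = 292 minutes = 4:52.
Now compute the angle at 4:52:
Hour hand: 4 x 30 + 52 x 0.5 = 146 degrees
Minute hand: 52 x 6 = 312 degrees
Difference: |146 - 312| = 166 degrees
The angle is 166 degrees

Final answer: 166 degrees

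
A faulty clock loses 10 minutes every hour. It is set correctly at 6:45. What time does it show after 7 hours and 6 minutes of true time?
For every 60 true minutes, the faulty clock advances 60 - 10 = 50 minutes.
True elapsed: 7 hours and 6 minutes = 426 minutes.
Faulty clock advances: 426 x 50/60 = 355 minutes (drift: 71 minutes behind).
Shown time: 6:45 + 355 minutes = 12:40.

Final answer: 12:40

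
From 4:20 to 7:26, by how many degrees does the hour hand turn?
The hour hand moves 0.5 degrees per minute.
Time elapsed: 7:26 - 4:20 = 186 minutes
Angular displacement: 186 x 0.5 = 93 degrees

Final answer: 93 degrees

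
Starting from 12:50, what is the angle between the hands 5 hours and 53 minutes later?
First find the time 5 hours and 53 minutes after 12:50.
Total minutes: 12 x 60 + 50 + 5 x 60 + 53 = 1123.
1123 mod 720 = 403 minutes = 6:43.
Now compute the angle at 6:43:
Hour hand: 6 x 30 + 43 x 0.5 = 201.5 degrees
Minute hand: 43 x 6 = 258 degrees
Difference: |201.5 - 258| = 56.5 degrees
The angle is 56.5 degrees

Final answer: 56.5 degrees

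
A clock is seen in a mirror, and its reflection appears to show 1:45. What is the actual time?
Reflection across the vertical (12-6) axis maps a hand at angle A degrees to (360 - A) degrees, which sends a reading of T minutes past 12:00 to (720 - T) minutes past 12:00.
Mirror reads 1:45 = 105 minutes past 12:00.
Actual time: (720 - 105) mod 720 = 615 minutes = 10:15.

Final answer: 10:15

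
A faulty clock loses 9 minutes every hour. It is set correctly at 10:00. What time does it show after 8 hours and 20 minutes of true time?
For every 60 true minutes, the faulty clock advances 60 - 9 = 51 minutes.
True elapsed: 8 hours and 20 minutes = 500 minutes.
Faulty clock advances: 500 x 51/60 = 425 minutes (drift: 75 minutes behind).
Shown time: 10:00 + 425 minutes = 5:05.

Final answer: 5:05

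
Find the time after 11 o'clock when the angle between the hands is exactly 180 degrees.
For hands to be 180 degrees apart: |30H - 5.5t| = 180
With H = 11: t = (30 x 11 + 180)/5.5 = 92.73 or t = (30 x 11 - 180)/5.5 = 27.27
First valid solution (0 < t < 60): t = 27.27 minutes
The hands are opposite at 27.27 minutes past 11:00.

Final answer: 27.27 minutes past 11:00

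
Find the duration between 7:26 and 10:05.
From 7:26 to 10:05:
(10 x 60 + 5) - (7 x 60 + 26) = 605 - 446 = 159 minutes
= 2 hours and 39 minutes

Final answer: 2 hours and 39 minutes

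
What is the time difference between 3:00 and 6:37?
From 3:00 to 6:37:
(6 x 60 + 37) - (3 x 60 + 0) = 397 - 180 = 217 minutes
= 3 hours and 37 minutes

Final answer: 3 hours and 37 minutes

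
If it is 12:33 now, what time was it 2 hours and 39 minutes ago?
Starting time: 12:33 = 33 total minutes past 12:00
Subtracting: 2 hours and 39 minutes = 159 minutes
33 - 159 = -126 (negative, add 12 hours = 720) = 594 minutes
= 9 hours and 54 minutes past 12:00 = 9:54

Final answer: 9:54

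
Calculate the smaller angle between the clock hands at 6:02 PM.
Hour hand position: 6 x 30 + 2 x 0.5 = 181 degrees
Minute hand position: 2 x 6 = 12 degrees
Difference: |181 - 12| = 169 degrees
The angle between the hands is 169 degrees

Final answer: 169 degrees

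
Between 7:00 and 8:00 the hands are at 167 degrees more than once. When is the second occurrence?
At t minutes past 7:00, the hour hand is at 30 x 7 + 0.5t degrees and the minute hand is at 6t degrees.
The smaller angle between them is 167 degrees when |30H - 5.5t| = 167 or |30H - 5.5t| = 193.
With H = 7, solve 30 x 7 - 5.5t = +/- target for each target:
  t = (30 x 7 - 167) / 5.5 = 7.82
  t = (30 x 7 + 167) / 5.5 = 68.55 (outside (0, 60))
  t = (30 x 7 - 193) / 5.5 = 3.09
  t = (30 x 7 + 193) / 5.5 = 73.27 (outside (0, 60))
Valid solutions in (0, 60): {3.09, 7.82} minutes.
The second occurrence is t = 7.82 minutes.
The hands form a 167-degree angle at 7.82 minutes past 7:00.

Final answer: 7.82 minutes past 7:00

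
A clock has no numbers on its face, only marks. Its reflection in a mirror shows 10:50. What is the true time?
Reflection across the vertical (12-6) axis maps a hand at angle A degrees to (360 - A) degrees, which sends a reading of T minutes past 12:00 to (720 - T) minutes past 12:00.
Mirror reads 10:50 = 650 minutes past 12:00.
Actual time: (720 - 650) mod 720 = 70 minutes = 1:10.

Final answer: 1:10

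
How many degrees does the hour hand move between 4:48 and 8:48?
The hour hand moves 0.5 degrees per minute.
Time elapsed: 8:48 - 4:48 = 240 minutes
Angular displacement: 240 x 0.5 = 120 degrees

Final answer: 120 degrees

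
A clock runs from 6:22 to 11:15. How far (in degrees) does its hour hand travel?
The hour hand moves 0.5 degrees per minute.
Time elapsed: 11:15 - 6:22 = 293 minutes
Angular displacement: 293 x 0.5 = 146.5 degrees

Final answer: 146.5 degrees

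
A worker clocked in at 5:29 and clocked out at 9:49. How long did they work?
From 5:29 to 9:49:
(9 x 60 + 49) - (5 x 60 + 29) = 589 - 329 = 260 minutes
= 4 hours and 20 minutes

Final answer: 4 hours and 20 minutes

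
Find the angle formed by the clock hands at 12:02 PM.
Hour hand position: 0 x 30 + 2 x 0.5 = 1 degrees
Minute hand position: 2 x 6 = 12 degrees
Difference: |1 - 12| = 11 degrees
The angle between the hands is 11 degrees

Final answer: 11 degrees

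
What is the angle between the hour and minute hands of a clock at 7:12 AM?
Hour hand position: 7 x 30 + 12 x 0.5 = 216 degrees
Minute hand position: 12 x 6 = 72 degrees
Difference: |216 - 72| = 144 degrees
The angle between the hands is 144 degrees

Final answer: 144 degrees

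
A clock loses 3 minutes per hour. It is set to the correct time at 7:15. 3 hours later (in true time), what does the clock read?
For every 60 true minutes, the faulty clock advances 60 - 3 = 57 minutes.
True elapsed: 3 hours = 180 minutes.
Faulty clock advances: 180 x 57/60 = 171 minutes (drift: 9 minutes behind).
Shown time: 7:15 + 171 minutes = 10:06.

Final answer: 10:06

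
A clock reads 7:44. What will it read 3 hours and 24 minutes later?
Starting time: 7:44
Adding 24 minutes to 44 minutes: 44 + 24 = 68 minutes = 1 hour and 8 minutes
Adding 3 hours: 7 + 3 + 1 (carry) = 11
Final time: 11:08

Final answer: 11:08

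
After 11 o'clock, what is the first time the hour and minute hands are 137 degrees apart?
At t minutes past 11:00, the hour hand is at 30 x 11 + 0.5t degrees and the minute hand is at 6t degrees.
The smaller angle between them is 137 degrees when |30H - 5.5t| = 137 or |30H - 5.5t| = 223.
With H = 11, solve 30 x 11 - 5.5t = +/- target for each target:
  t = (30 x 11 - 137) / 5.5 = 35.09
  t = (30 x 11 + 137) / 5.5 = 84.91 (outside (0, 60))
  t = (30 x 11 - 223) / 5.5 = 19.45
  t = (30 x 11 + 223) / 5.5 = 100.55 (outside (0, 60))
Valid solutions in (0, 60): {19.45, 35.09} minutes.
The first occurrence is t = 19.45 minutes.
The hands form a 137-degree angle at 19.45 minutes past 11:00.

Final answer: 19.45 minutes past 11:00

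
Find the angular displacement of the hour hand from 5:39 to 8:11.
The hour hand moves 0.5 degrees per minute.
Time elapsed: 8:11 - 5:39 = 152 minutes
Angular displacement: 152 x 0.5 = 76 degrees

Final answer: 76 degrees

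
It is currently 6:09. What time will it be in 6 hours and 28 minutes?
Starting time: 6:09
Adding 28 minutes to 9 minutes: 9 + 28 = 37 minutes
Adding 6 hours: 6 + 6 = 12
Final time: 12:37

Final answer: 12:37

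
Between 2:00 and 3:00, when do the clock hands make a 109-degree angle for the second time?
At t minutes past 2:00, the hour hand is at 30 x 2 + 0.5t degrees and the minute hand is at 6t degrees.
The smaller angle between them is 109 degrees when |30H - 5.5t| = 109 or |30H - 5.5t| = 251.
With H = 2, solve 30 x 2 - 5.5t = +/- target for each target:
  t = (30 x 2 - 109) / 5.5 = -8.91 (outside (0, 60))
  t = (30 x 2 + 109) / 5.5 = 30.73
  t = (30 x 2 - 251) / 5.5 = -34.73 (outside (0, 60))
  t = (30 x 2 + 251) / 5.5 = 56.55
Valid solutions in (0, 60): {30.73, 56.55} minutes.
The second occurrence is t = 56.55 minutes.
The hands form a 109-degree angle at 56.55 minutes past 2:00.

Final answer: 56.55 minutes past 2:00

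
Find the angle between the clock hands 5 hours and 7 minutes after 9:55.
First find the time 5 hours and 7 minutes after 9:55.
Total minutes: 9 x 60 + 55 + 5 x 60 + 7 = 902.
902 mod 720 = 182 minutes = 3:02.
Now compute the angle at 3:02:
Hour hand: 3 x 30 + 2 x 0.5 = 91 degrees
Minute hand: 2 x 6 = 12 degrees
Difference: |91 - 12| = 79 degrees
The angle is 79 degrees

Final answer: 79 degrees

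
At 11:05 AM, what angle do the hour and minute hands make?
Hour hand position: 11 x 30 + 5 x 0.5 = 332.5 degrees
Minute hand position: 5 x 6 = 30 degrees
Difference: |332.5 - 30| = 302.5 degrees
Since 302.5 > 180, the smaller angle is 360 - 302.5 = 57.5 degrees

Final answer: 57.5 degrees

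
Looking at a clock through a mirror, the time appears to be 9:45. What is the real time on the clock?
Reflection across the vertical (12-6) axis maps a hand at angle A degrees to (360 - A) degrees, which sends a reading of T minutes past 12:00 to (720 - T) minutes past 12:00.
Mirror reads 9:45 = 585 minutes past 12:00.
Actual time: (720 - 585) mod 720 = 135 minutes = 2:15.

Final answer: 2:15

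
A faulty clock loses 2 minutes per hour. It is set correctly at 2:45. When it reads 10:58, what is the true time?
For every 60 true minutes, the faulty clock advances 58 minutes, so 1 faulty-clock minute corresponds to 60/58 true minutes.
From 2:45 to 10:58 on the faulty dial is 493 minutes.
True elapsed: 493 x 60/58 = 510 minutes = 8 hours and 30 minutes.
True time: 2:45 + 8 hours and 30 minutes = 11:15.

Final answer: 11:15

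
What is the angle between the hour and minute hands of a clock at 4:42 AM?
Hour hand position: 4 x 30 + 42 x 0.5 = 141 degrees
Minute hand position: 42 x 6 = 252 degrees
Difference: |141 - 252| = 111 degrees
The angle between the hands is 111 degrees

Final answer: 111 degrees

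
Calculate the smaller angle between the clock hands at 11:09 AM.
Hour hand position: 11 x 30 + 9 x 0.5 = 334.5 degrees
Minute hand position: 9 x 6 = 54 degrees
Difference: |334.5 - 54| = 280.5 degrees
Since 280.5 > 180, the smaller angle is 360 - 280.5 = 79.5 degrees

Final answer: 79.5 degrees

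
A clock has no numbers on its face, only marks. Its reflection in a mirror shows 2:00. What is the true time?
Reflection across the vertical (12-6) axis maps a hand at angle A degrees to (360 - A) degrees, which sends a reading of T minutes past 12:00 to (720 - T) minutes past 12:00.
Mirror reads 2:00 = 120 minutes past 12:00.
Actual time: (720 - 120) mod 720 = 600 minutes = 10:00.

Final answer: 10:00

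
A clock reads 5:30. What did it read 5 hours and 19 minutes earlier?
Starting time: 5:30 = 330 total minutes past 12:00
Subtracting: 5 hours and 19 minutes = 319 minutes
330 - 319 = 11 minutes
= 11 minutes past 12:00 = 12:11

Final answer: 12:11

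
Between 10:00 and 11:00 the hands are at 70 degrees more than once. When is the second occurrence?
At t minutes past 10:00, the hour hand is at 30 x 10 + 0.5t degrees and the minute hand is at 6t degrees.
The smaller angle between them is 70 degrees when |30H - 5.5t| = 70 or |30H - 5.5t| = 290.
With H = 10, solve 30 x 10 - 5.5t = +/- target for each target:
  t = (30 x 10 - 70) / 5.5 = 41.82
  t = (30 x 10 + 70) / 5.5 = 67.27 (outside (0, 60))
  t = (30 x 10 - 290) / 5.5 = 1.82
  t = (30 x 10 + 290) / 5.5 = 107.27 (outside (0, 60))
Valid solutions in (0, 60): {1.82, 41.82} minutes.
The second occurrence is t = 41.82 minutes.
The hands form a 70-degree angle at 41.82 minutes past 10:00.

Final answer: 41.82 minutes past 10:00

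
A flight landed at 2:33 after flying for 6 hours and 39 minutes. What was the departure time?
Starting time: 2:33 = 153 total minutes past 12:00
Subtracting: 6 hours and 39 minutes = 399 minutes
153 - 399 = -246 (negative, add 12 hours = 720) = 474 minutes
= 7 hours and 54 minutes past 12:00 = 7:54

Final answer: 7:54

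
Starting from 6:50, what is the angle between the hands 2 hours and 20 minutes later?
First find the time 2 hours and 20 minutes after 6:50.
Total minutes: 6 x 60 + 50 + 2 x 60 + 20 = 550.
550 mod 720 = 550 minutes = 9:10.
Now compute the angle at 9:10:
Hour hand: 9 x 30 + 10 x 0.5 = 275 degrees
Minute hand: 10 x 6 = 60 degrees
Difference: |275 - 60| = 215 degrees
Smaller angle: 360 - 215 = 145 degrees

Final answer: 145 degrees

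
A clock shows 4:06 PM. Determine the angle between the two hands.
Hour hand position: 4 x 30 + 6 x 0.5 = 123 degrees
Minute hand position: 6 x 6 = 36 degrees
Difference: |123 - 36| = 87 degrees
The angle between the hands is 87 degrees

Final answer: 87 degrees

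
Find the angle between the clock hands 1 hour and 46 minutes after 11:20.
First find the time 1 hour and 46 minutes after 11:20.
Total minutes: 11 x 60 + 20 + 1 x 60 + 46 = 786.
786 mod 720 = 66 minutes = 1:06.
Now compute the angle at 1:06:
Hour hand: 1 x 30 + 6 x 0.5 = 33 degrees
Minute hand: 6 x 6 = 36 degrees
Difference: |33 - 36| = 3 degrees
The angle is 3 degrees

Final answer: 3 degrees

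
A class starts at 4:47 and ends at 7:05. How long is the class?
From 4:47 to 7:05:
(7 x 60 + 5) - (4 x 60 + 47) = 425 - 287 = 138 minutes
= 2 hours and 18 minutes

Final answer: 2 hours and 18 minutes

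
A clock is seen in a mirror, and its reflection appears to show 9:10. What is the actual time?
Reflection across the vertical (12-6) axis maps a hand at angle A degrees to (360 - A) degrees, which sends a reading of T minutes past 12:00 to (720 - T) minutes past 12:00.
Mirror reads 9:10 = 550 minutes past 12:00.
Actual time: (720 - 550) mod 720 = 170 minutes = 2:50.

Final answer: 2:50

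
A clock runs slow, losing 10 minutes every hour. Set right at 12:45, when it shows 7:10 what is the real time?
For every 60 true minutes, the faulty clock advances 50 minutes, so 1 faulty-clock minute corresponds to 60/50 true minutes.
From 12:45 to 7:10 on the faulty dial is 385 minutes.
True elapsed: 385 x 60/50 = 462 minutes = 7 hours and 42 minutes.
True time: 12:45 + 7 hours and 42 minutes = 8:27.

Final answer: 8:27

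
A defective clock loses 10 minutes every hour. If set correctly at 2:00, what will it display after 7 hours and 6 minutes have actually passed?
For every 60 true minutes, the faulty clock advances 60 - 10 = 50 minutes.
True elapsed: 7 hours and 6 minutes = 426 minutes.
Faulty clock advances: 426 x 50/60 = 355 minutes (drift: 71 minutes behind).
Shown time: 2:00 + 355 minutes = 7:55.

Final answer: 7:55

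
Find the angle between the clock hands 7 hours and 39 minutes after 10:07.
First find the time 7 hours and 39 minutes after 10:07.
Total minutes: 10 x 60 + 7 + 7 x 60 + 39 = 1066.
1066 mod 720 = 346 minutes = 5:46.
Now compute the angle at 5:46:
Hour hand: 5 x 30 + 46 x 0.5 = 173 degrees
Minute hand: 46 x 6 = 276 degrees
Difference: |173 - 276| = 103 degrees
The angle is 103 degrees

Final answer: 103 degrees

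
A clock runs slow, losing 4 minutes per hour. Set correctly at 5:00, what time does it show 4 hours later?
For every 60 true minutes, the faulty clock advances 60 - 4 = 56 minutes.
True elapsed: 4 hours = 240 minutes.
Faulty clock advances: 240 x 56/60 = 224 minutes (drift: 16 minutes behind).
Shown time: 5:00 + 224 minutes = 8:44.

Final answer: 8:44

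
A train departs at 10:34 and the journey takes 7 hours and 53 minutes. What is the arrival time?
Starting time: 10:34
Adding 53 minutes to 34 minutes: 34 + 53 = 87 minutes = 1 hour and 27 minutes
Adding 7 hours: 10 + 7 + 1 (carry) = 18 - 12 = 6
Final time: 6:27

Final answer: 6:27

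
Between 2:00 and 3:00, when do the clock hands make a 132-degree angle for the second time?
At t minutes past 2:00, the hour hand is at 30 x 2 + 0.5t degrees and the minute hand is at 6t degrees.
The smaller angle between them is 132 degrees when |30H - 5.5t| = 132 or |30H - 5.5t| = 228.
With H = 2, solve 30 x 2 - 5.5t = +/- target for each target:
  t = (30 x 2 - 132) / 5.5 = -13.09 (outside (0, 60))
  t = (30 x 2 + 132) / 5.5 = 34.91
  t = (30 x 2 - 228) / 5.5 = -30.55 (outside (0, 60))
  t = (30 x 2 + 228) / 5.5 = 52.36
Valid solutions in (0, 60): {34.91, 52.36} minutes.
The second occurrence is t = 52.36 minutes.
The hands form a 132-degree angle at 52.36 minutes past 2:00.

Final answer: 52.36 minutes past 2:00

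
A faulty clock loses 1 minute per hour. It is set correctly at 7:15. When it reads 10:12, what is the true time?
For every 60 true minutes, the faulty clock advances 59 minutes, so 1 faulty-clock minute corresponds to 60/59 true minutes.
From 7:15 to 10:12 on the faulty dial is 177 minutes.
True elapsed: 177 x 60/59 = 180 minutes = 3 hours.
True time: 7:15 + 3 hours = 10:15.

Final answer: 10:15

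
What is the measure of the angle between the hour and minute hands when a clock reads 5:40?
Hour hand position: 5 x 30 + 40 x 0.5 = 170 degrees
Minute hand position: 40 x 6 = 240 degrees
Difference: |170 - 240| = 70 degrees
The angle between the hands is 70 degrees

Final answer: 70 degrees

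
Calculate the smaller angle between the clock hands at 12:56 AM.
Hour hand position: 0 x 30 + 56 x 0.5 = 28 degrees
Minute hand position: 56 x 6 = 336 degrees
Difference: |28 - 336| = 308 degrees
Since 308 > 180, the smaller angle is 360 - 308 = 52 degrees

Final answer: 52 degrees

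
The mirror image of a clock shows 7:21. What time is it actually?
Reflection across the vertical (12-6) axis maps a hand at angle A degrees to (360 - A) degrees, which sends a reading of T minutes past 12:00 to (720 - T) minutes past 12:00.
Mirror reads 7:21 = 441 minutes past 12:00.
Actual time: (720 - 441) mod 720 = 279 minutes = 4:39.

Final answer: 4:39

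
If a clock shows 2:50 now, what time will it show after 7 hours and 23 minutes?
Starting time: 2:50
Adding 23 minutes to 50 minutes: 50 + 23 = 73 minutes = 1 hour and 13 minutes
Adding 7 hours: 2 + 7 + 1 (carry) = 10
Final time: 10:13

Final answer: 10:13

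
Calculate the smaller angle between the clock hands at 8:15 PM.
Hour hand position: 8 x 30 + 15 x 0.5 = 247.5 degrees
Minute hand position: 15 x 6 = 90 degrees
Difference: |247.5 - 90| = 157.5 degrees
The angle between the hands is 157.5 degrees

Final answer: 157.5 degrees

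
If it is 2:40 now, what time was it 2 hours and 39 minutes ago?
Starting time: 2:40 = 160 total minutes past 12:00
Subtracting: 2 hours and 39 minutes = 159 minutes
160 - 159 = 1 minutes
= 1 minute past 12:00 = 12:01

Final answer: 12:01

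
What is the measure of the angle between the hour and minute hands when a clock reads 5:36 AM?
Hour hand position: 5 x 30 + 36 x 0.5 = 168 degrees
Minute hand position: 36 x 6 = 216 degrees
Difference: |168 - 216| = 48 degrees
The angle between the hands is 48 degrees

Final answer: 48 degrees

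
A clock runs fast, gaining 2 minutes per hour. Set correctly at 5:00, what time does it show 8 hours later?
For every 60 true minutes, the faulty clock advances 60 + 2 = 62 minutes.
True elapsed: 8 hours = 480 minutes.
Faulty clock advances: 480 x 62/60 = 496 minutes (drift: 16 minutes ahead).
Shown time: 5:00 + 496 minutes = 1:16.

Final answer: 1:16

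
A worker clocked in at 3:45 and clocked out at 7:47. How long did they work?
From 3:45 to 7:47:
(7 x 60 + 47) - (3 x 60 + 45) = 467 - 225 = 242 minutes
= 4 hours and 2 minutes

Final answer: 4 hours and 2 minutes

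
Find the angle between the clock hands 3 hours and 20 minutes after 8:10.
First find the time 3 hours and 20 minutes after 8:10.
Total minutes: 8 x 60 + 10 + 3 x 60 + 20 = 690.
690 mod 720 = 690 minutes = 11:30.
Now compute the angle at 11:30:
Hour hand: 11 x 30 + 30 x 0.5 = 345 degrees
Minute hand: 30 x 6 = 180 degrees
Difference: |345 - 180| = 165 degrees
The angle is 165 degrees

Final answer: 165 degrees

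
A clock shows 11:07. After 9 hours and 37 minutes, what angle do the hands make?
First find the time 9 hours and 37 minutes after 11:07.
Total minutes: 11 x 60 + 7 + 9 x 60 + 37 = 1244.
1244 mod 720 = 524 minutes = 8:44.
Now compute the angle at 8:44:
Hour hand: 8 x 30 + 44 x 0.5 = 262 degrees
Minute hand: 44 x 6 = 264 degrees
Difference: |262 - 264| = 2 degrees
The angle is 2 degrees

Final answer: 2 degrees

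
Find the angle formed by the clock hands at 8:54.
Hour hand position: 8 x 30 + 54 x 0.5 = 267 degrees
Minute hand position: 54 x 6 = 324 degrees
Difference: |267 - 324| = 57 degrees
The angle between the hands is 57 degrees

Final answer: 57 degrees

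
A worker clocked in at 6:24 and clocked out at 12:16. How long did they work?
From 6:24 to 12:16:
(12 x 60 + 16) - (6 x 60 + 24) = 736 - 384 = 352 minutes
= 5 hours and 52 minutes

Final answer: 5 hours and 52 minutes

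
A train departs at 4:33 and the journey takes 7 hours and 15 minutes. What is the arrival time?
Starting time: 4:33
Adding 15 minutes to 33 minutes: 33 + 15 = 48 minutes
Adding 7 hours: 4 + 7 = 11
Final time: 11:48

Final answer: 11:48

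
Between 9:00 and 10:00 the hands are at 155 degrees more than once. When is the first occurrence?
At t minutes past 9:00, the hour hand is at 30 x 9 + 0.5t degrees and the minute hand is at 6t degrees.
The smaller angle between them is 155 degrees when |30H - 5.5t| = 155 or |30H - 5.5t| = 205.
With H = 9, solve 30 x 9 - 5.5t = +/- target for each target:
  t = (30 x 9 - 155) / 5.5 = 20.91
  t = (30 x 9 + 155) / 5.5 = 77.27 (outside (0, 60))
  t = (30 x 9 - 205) / 5.5 = 11.82
  t = (30 x 9 + 205) / 5.5 = 86.36 (outside (0, 60))
Valid solutions in (0, 60): {11.82, 20.91} minutes.
The first occurrence is t = 11.82 minutes.
The hands form a 155-degree angle at 11.82 minutes past 9:00.

Final answer: 11.82 minutes past 9:00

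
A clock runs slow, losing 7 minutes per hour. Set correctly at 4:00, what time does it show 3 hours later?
For every 60 true minutes, the faulty clock advances 60 - 7 = 53 minutes.
True elapsed: 3 hours = 180 minutes.
Faulty clock advances: 180 x 53/60 = 159 minutes (drift: 21 minutes behind).
Shown time: 4:00 + 159 minutes = 6:39.

Final answer: 6:39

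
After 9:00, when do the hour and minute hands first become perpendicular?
At t minutes past 9:00, the hour hand is at 30 x 9 + 0.5t degrees and the minute hand is at 6t degrees.
The smaller angle between them is 90 degrees when |30H - 5.5t| = 90 or |30H - 5.5t| = 270.
With H = 9, solve 30 x 9 - 5.5t = +/- target for each target:
  t = (30 x 9 - 90) / 5.5 = 32.73
  t = (30 x 9 + 90) / 5.5 = 65.45 (outside (0, 60))
  t = (30 x 9 - 270) / 5.5 = 0 (outside (0, 60))
  t = (30 x 9 + 270) / 5.5 = 98.18 (outside (0, 60))
Valid solutions in (0, 60): {32.73} minutes.
First occurrence: t = 32.73 minutes.
The hands are at right angles at 32.73 minutes past 9:00.

Final answer: 32.73 minutes past 9:00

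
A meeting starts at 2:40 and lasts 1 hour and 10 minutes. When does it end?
Starting time: 2:40
Adding 10 minutes to 40 minutes: 40 + 10 = 50 minutes
Adding 1 hour: 2 + 1 = 3
Final time: 3:50

Final answer: 3:50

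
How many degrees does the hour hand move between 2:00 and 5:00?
The hour hand moves 0.5 degrees per minute.
Time elapsed: 5:00 - 2:00 = 180 minutes
Angular displacement: 180 x 0.5 = 90 degrees

Final answer: 90 degrees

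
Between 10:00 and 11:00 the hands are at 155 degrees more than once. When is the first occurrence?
At t minutes past 10:00, the hour hand is at 30 x 10 + 0.5t degrees and the minute hand is at 6t degrees.
The smaller angle between them is 155 degrees when |30H - 5.5t| = 155 or |30H - 5.5t| = 205.
With H = 10, solve 30 x 10 - 5.5t = +/- target for each target:
  t = (30 x 10 - 155) / 5.5 = 26.36
  t = (30 x 10 + 155) / 5.5 = 82.73 (outside (0, 60))
  t = (30 x 10 - 205) / 5.5 = 17.27
  t = (30 x 10 + 205) / 5.5 = 91.82 (outside (0, 60))
Valid solutions in (0, 60): {17.27, 26.36} minutes.
The first occurrence is t = 17.27 minutes.
The hands form a 155-degree angle at 17.27 minutes past 10:00.

Final answer: 17.27 minutes past 10:00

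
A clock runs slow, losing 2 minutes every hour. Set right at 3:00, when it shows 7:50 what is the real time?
For every 60 true minutes, the faulty clock advances 58 minutes, so 1 faulty-clock minute corresponds to 60/58 true minutes.
From 3:00 to 7:50 on the faulty dial is 290 minutes.
True elapsed: 290 x 60/58 = 300 minutes = 5 hours.
True time: 3:00 + 5 hours = 8:00.

Final answer: 8:00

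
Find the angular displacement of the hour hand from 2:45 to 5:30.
The hour hand moves 0.5 degrees per minute.
Time elapsed: 5:30 - 2:45 = 165 minutes
Angular displacement: 165 x 0.5 = 82.5 degrees

Final answer: 82.5 degrees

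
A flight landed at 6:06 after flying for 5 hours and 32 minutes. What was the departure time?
Starting time: 6:06 = 366 total minutes past 12:00
Subtracting: 5 hours and 32 minutes = 332 minutes
366 - 332 = 34 minutes
= 34 minutes past 12:00 = 12:34

Final answer: 12:34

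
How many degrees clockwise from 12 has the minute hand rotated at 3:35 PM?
The minute hand moves 6 degrees per minute.
At 3:35: 35 x 6 = 210 degrees

Final answer: 210 degrees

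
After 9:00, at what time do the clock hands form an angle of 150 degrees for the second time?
At t minutes past 9:00, the hour hand is at 30 x 9 + 0.5t degrees and the minute hand is at 6t degrees.
The smaller angle between them is 150 degrees when |30H - 5.5t| = 150 or |30H - 5.5t| = 210.
With H = 9, solve 30 x 9 - 5.5t = +/- target for each target:
  t = (30 x 9 - 150) / 5.5 = 21.82
  t = (30 x 9 + 150) / 5.5 = 76.36 (outside (0, 60))
  t = (30 x 9 - 210) / 5.5 = 10.91
  t = (30 x 9 + 210) / 5.5 = 87.27 (outside (0, 60))
Valid solutions in (0, 60): {10.91, 21.82} minutes.
The second occurrence is t = 21.82 minutes.
The hands form a 150-degree angle at 21.82 minutes past 9:00.

Final answer: 21.82 minutes past 9:00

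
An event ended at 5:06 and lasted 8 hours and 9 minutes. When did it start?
Starting time: 5:06 = 306 total minutes past 12:00
Subtracting: 8 hours and 9 minutes = 489 minutes
306 - 489 = -183 (negative, add 12 hours = 720) = 537 minutes
= 8 hours and 57 minutes past 12:00 = 8:57

Final answer: 8:57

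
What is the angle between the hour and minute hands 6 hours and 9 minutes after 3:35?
First find the time 6 hours and 9 minutes after 3:35.
Total minutes: 3 x 60 + 35 + 6 x 60 + 9 = 584.
584 mod 720 = 584 minutes = 9:44.
Now compute the angle at 9:44:
Hour hand: 9 x 30 + 44 x 0.5 = 292 degrees
Minute hand: 44 x 6 = 264 degrees
Difference: |292 - 264| = 28 degrees
The angle is 28 degrees

Final answer: 28 degrees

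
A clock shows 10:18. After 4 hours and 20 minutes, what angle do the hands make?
First find the time 4 hours and 20 minutes after 10:18.
Total minutes: 10 x 60 + 18 + 4 x 60 + 20 = 878.
878 mod 720 = 158 minutes = 2:38.
Now compute the angle at 2:38:
Hour hand: 2 x 30 + 38 x 0.5 = 79 degrees
Minute hand: 38 x 6 = 228 degrees
Difference: |79 - 228| = 149 degrees
The angle is 149 degrees

Final answer: 149 degrees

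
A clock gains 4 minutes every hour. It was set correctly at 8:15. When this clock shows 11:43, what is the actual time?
For every 60 true minutes, the faulty clock advances 64 minutes, so 1 faulty-clock minute corresponds to 60/64 true minutes.
From 8:15 to 11:43 on the faulty dial is 208 minutes.
True elapsed: 208 x 60/64 = 195 minutes = 3 hours and 15 minutes.
True time: 8:15 + 3 hours and 15 minutes = 11:30.

Final answer: 11:30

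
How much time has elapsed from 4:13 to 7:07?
From 4:13 to 7:07:
(7 x 60 + 7) - (4 x 60 + 13) = 427 - 253 = 174 minutes
= 2 hours and 54 minutes

Final answer: 2 hours and 54 minutes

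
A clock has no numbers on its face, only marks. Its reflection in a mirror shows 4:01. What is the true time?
Reflection across the vertical (12-6) axis maps a hand at angle A degrees to (360 - A) degrees, which sends a reading of T minutes past 12:00 to (720 - T) minutes past 12:00.
Mirror reads 4:01 = 241 minutes past 12:00.
Actual time: (720 - 241) mod 720 = 479 minutes = 7:59.

Final answer: 7:59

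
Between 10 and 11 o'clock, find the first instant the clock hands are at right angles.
At t minutes past 10:00, the hour hand is at 30 x 10 + 0.5t degrees and the minute hand is at 6t degrees.
The smaller angle between them is 90 degrees when |30H - 5.5t| = 90 or |30H - 5.5t| = 270.
With H = 10, solve 30 x 10 - 5.5t = +/- target for each target:
  t = (30 x 10 - 90) / 5.5 = 38.18
  t = (30 x 10 + 90) / 5.5 = 70.91 (outside (0, 60))
  t = (30 x 10 - 270) / 5.5 = 5.45
  t = (30 x 10 + 270) / 5.5 = 103.64 (outside (0, 60))
Valid solutions in (0, 60): {5.45, 38.18} minutes.
First occurrence: t = 5.45 minutes.
The hands are at right angles at 5.45 minutes past 10:00.

Final answer: 5.45 minutes past 10:00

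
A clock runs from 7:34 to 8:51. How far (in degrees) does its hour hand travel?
The hour hand moves 0.5 degrees per minute.
Time elapsed: 8:51 - 7:34 = 77 minutes
Angular displacement: 77 x 0.5 = 38.5 degrees

Final answer: 38.5 degrees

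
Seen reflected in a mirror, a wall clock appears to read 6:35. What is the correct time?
Reflection across the vertical (12-6) axis maps a hand at angle A degrees to (360 - A) degrees, which sends a reading of T minutes past 12:00 to (720 - T) minutes past 12:00.
Mirror reads 6:35 = 395 minutes past 12:00.
Actual time: (720 - 395) mod 720 = 325 minutes = 5:25.

Final answer: 5:25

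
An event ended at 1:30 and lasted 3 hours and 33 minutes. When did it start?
Starting time: 1:30 = 90 total minutes past 12:00
Subtracting: 3 hours and 33 minutes = 213 minutes
90 - 213 = -123 (negative, add 12 hours = 720) = 597 minutes
= 9 hours and 57 minutes past 12:00 = 9:57

Final answer: 9:57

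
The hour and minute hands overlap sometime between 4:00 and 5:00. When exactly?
The minute hand gains 5.5 degrees per minute on the hour hand.
At 4:00, the hour hand is at 120 degrees and the minute hand is at 0 degrees.
The gap is 120 degrees. Time to close: 120/5.5 = 60 x 4/11 = 21.82 minutes.
The hands overlap at 21.82 minutes past 4:00.

Final answer: 21.82 minutes past 4:00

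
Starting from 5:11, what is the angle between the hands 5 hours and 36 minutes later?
First find the time 5 hours and 36 minutes after 5:11.
Total minutes: 5 x 60 + 11 + 5 x 60 + 36 = 647.
647 mod 720 = 647 minutes = 10:47.
Now compute the angle at 10:47:
Hour hand: 10 x 30 + 47 x 0.5 = 323.5 degrees
Minute hand: 47 x 6 = 282 degrees
Difference: |323.5 - 282| = 41.5 degrees
The angle is 41.5 degrees

Final answer: 41.5 degrees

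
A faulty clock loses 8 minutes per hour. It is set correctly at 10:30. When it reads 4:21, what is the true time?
For every 60 true minutes, the faulty clock advances 52 minutes, so 1 faulty-clock minute corresponds to 60/52 true minutes.
From 10:30 to 4:21 on the faulty dial is 351 minutes.
True elapsed: 351 x 60/52 = 405 minutes = 6 hours and 45 minutes.
True time: 10:30 + 6 hours and 45 minutes = 5:15.

Final answer: 5:15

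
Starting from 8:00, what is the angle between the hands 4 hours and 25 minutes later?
First find the time 4 hours and 25 minutes after 8:00.
Total minutes: 8 x 60 + 0 + 4 x 60 + 25 = 745.
745 mod 720 = 25 minutes = 12:25.
Now compute the angle at 12:25:
Hour hand: 0 x 30 + 25 x 0.5 = 12.5 degrees
Minute hand: 25 x 6 = 150 degrees
Difference: |12.5 - 150| = 137.5 degrees
The angle is 137.5 degrees

Final answer: 137.5 degrees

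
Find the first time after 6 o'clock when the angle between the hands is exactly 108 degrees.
At t minutes past 6:00, the hour hand is at 30 x 6 + 0.5t degrees and the minute hand is at 6t degrees.
The smaller angle between them is 108 degrees when |30H - 5.5t| = 108 or |30H - 5.5t| = 252.
With H = 6, solve 30 x 6 - 5.5t = +/- target for each target:
  t = (30 x 6 - 108) / 5.5 = 13.09
  t = (30 x 6 + 108) / 5.5 = 52.36
  t = (30 x 6 - 252) / 5.5 = -13.09 (outside (0, 60))
  t = (30 x 6 + 252) / 5.5 = 78.55 (outside (0, 60))
Valid solutions in (0, 60): {13.09, 52.36} minutes.
The first occurrence is t = 13.09 minutes.
The hands form a 108-degree angle at 13.09 minutes past 6:00.

Final answer: 13.09 minutes past 6:00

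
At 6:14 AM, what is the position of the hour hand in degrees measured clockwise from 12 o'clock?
The hour hand moves 30 degrees per hour and 0.5 degrees per minute.
At 6:14: (6) x 30 + 14 x 0.5 = 180 + 7 = 187 degrees

Final answer: 187 degrees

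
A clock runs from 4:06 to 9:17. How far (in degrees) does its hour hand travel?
The hour hand moves 0.5 degrees per minute.
Time elapsed: 9:17 - 4:06 = 311 minutes
Angular displacement: 311 x 0.5 = 155.5 degrees

Final answer: 155.5 degrees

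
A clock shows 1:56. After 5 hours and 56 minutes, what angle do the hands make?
First find the time 5 hours and 56 minutes after 1:56.
Total minutes: 1 x 60 + 56 + 5 x 60 + 56 = 472.
472 mod 720 = 472 minutes = 7:52.
Now compute the angle at 7:52:
Hour hand: 7 x 30 + 52 x 0.5 = 236 degrees
Minute hand: 52 x 6 = 312 degrees
Difference: |236 - 312| = 76 degrees
The angle is 76 degrees

Final answer: 76 degrees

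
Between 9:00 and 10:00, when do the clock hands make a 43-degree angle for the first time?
At t minutes past 9:00, the hour hand is at 30 x 9 + 0.5t degrees and the minute hand is at 6t degrees.
The smaller angle between them is 43 degrees when |30H - 5.5t| = 43 or |30H - 5.5t| = 317.
With H = 9, solve 30 x 9 - 5.5t = +/- target for each target:
  t = (30 x 9 - 43) / 5.5 = 41.27
  t = (30 x 9 + 43) / 5.5 = 56.91
  t = (30 x 9 - 317) / 5.5 = -8.55 (outside (0, 60))
  t = (30 x 9 + 317) / 5.5 = 106.73 (outside (0, 60))
Valid solutions in (0, 60): {41.27, 56.91} minutes.
The first occurrence is t = 41.27 minutes.
The hands form a 43-degree angle at 41.27 minutes past 9:00.

Final answer: 41.27 minutes past 9:00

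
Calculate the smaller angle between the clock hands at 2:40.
Hour hand position: 2 x 30 + 40 x 0.5 = 80 degrees
Minute hand position: 40 x 6 = 240 degrees
Difference: |80 - 240| = 160 degrees
The angle between the hands is 160 degrees

Final answer: 160 degrees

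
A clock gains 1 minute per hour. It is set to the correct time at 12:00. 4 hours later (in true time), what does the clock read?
For every 60 true minutes, the faulty clock advances 60 + 1 = 61 minutes.
True elapsed: 4 hours = 240 minutes.
Faulty clock advances: 240 x 61/60 = 244 minutes (drift: 4 minutes ahead).
Shown time: 12:00 + 244 minutes = 4:04.

Final answer: 4:04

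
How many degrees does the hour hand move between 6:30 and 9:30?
The hour hand moves 0.5 degrees per minute.
Time elapsed: 9:30 - 6:30 = 180 minutes
Angular displacement: 180 x 0.5 = 90 degrees

Final answer: 90 degrees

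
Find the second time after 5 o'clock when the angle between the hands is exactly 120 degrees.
At t minutes past 5:00, the hour hand is at 30 x 5 + 0.5t degrees and the minute hand is at 6t degrees.
The smaller angle between them is 120 degrees when |30H - 5.5t| = 120 or |30H - 5.5t| = 240.
With H = 5, solve 30 x 5 - 5.5t = +/- target for each target:
  t = (30 x 5 - 120) / 5.5 = 5.45
  t = (30 x 5 + 120) / 5.5 = 49.09
  t = (30 x 5 - 240) / 5.5 = -16.36 (outside (0, 60))
  t = (30 x 5 + 240) / 5.5 = 70.91 (outside (0, 60))
Valid solutions in (0, 60): {5.45, 49.09} minutes.
The second occurrence is t = 49.09 minutes.
The hands form a 120-degree angle at 49.09 minutes past 5:00.

Final answer: 49.09 minutes past 5:00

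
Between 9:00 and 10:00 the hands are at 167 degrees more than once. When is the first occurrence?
At t minutes past 9:00, the hour hand is at 30 x 9 + 0.5t degrees and the minute hand is at 6t degrees.
The smaller angle between them is 167 degrees when |30H - 5.5t| = 167 or |30H - 5.5t| = 193.
With H = 9, solve 30 x 9 - 5.5t = +/- target for each target:
  t = (30 x 9 - 167) / 5.5 = 18.73
  t = (30 x 9 + 167) / 5.5 = 79.45 (outside (0, 60))
  t = (30 x 9 - 193) / 5.5 = 14
  t = (30 x 9 + 193) / 5.5 = 84.18 (outside (0, 60))
Valid solutions in (0, 60): {14, 18.73} minutes.
The first occurrence is t = 14 minutes.
The hands form a 167-degree angle at 14 minutes past 9:00.

Final answer: 14 minutes past 9:00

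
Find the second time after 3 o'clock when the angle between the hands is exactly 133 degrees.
At t minutes past 3:00, the hour hand is at 30 x 3 + 0.5t degrees and the minute hand is at 6t degrees.
The smaller angle between them is 133 degrees when |30H - 5.5t| = 133 or |30H - 5.5t| = 227.
With H = 3, solve 30 x 3 - 5.5t = +/- target for each target:
  t = (30 x 3 - 133) / 5.5 = -7.82 (outside (0, 60))
  t = (30 x 3 + 133) / 5.5 = 40.55
  t = (30 x 3 - 227) / 5.5 = -24.91 (outside (0, 60))
  t = (30 x 3 + 227) / 5.5 = 57.64
Valid solutions in (0, 60): {40.55, 57.64} minutes.
The second occurrence is t = 57.64 minutes.
The hands form a 133-degree angle at 57.64 minutes past 3:00.

Final answer: 57.64 minutes past 3:00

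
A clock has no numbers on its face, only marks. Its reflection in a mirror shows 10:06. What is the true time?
Reflection across the vertical (12-6) axis maps a hand at angle A degrees to (360 - A) degrees, which sends a reading of T minutes past 12:00 to (720 - T) minutes past 12:00.
Mirror reads 10:06 = 606 minutes past 12:00.
Actual time: (720 - 606) mod 720 = 114 minutes = 1:54.

Final answer: 1:54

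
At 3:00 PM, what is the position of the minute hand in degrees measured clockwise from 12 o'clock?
The minute hand moves 6 degrees per minute.
At 3:00: 0 x 6 = 0 degrees

Final answer: 0 degrees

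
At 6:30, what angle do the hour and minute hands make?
Hour hand position: 6 x 30 + 30 x 0.5 = 195 degrees
Minute hand position: 30 x 6 = 180 degrees
Difference: |195 - 180| = 15 degrees
The angle between the hands is 15 degrees

Final answer: 15 degrees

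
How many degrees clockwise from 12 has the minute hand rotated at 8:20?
The minute hand moves 6 degrees per minute.
At 8:20: 20 x 6 = 120 degrees

Final answer: 120 degrees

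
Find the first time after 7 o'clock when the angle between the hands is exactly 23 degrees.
At t minutes past 7:00, the hour hand is at 30 x 7 + 0.5t degrees and the minute hand is at 6t degrees.
The smaller angle between them is 23 degrees when |30H - 5.5t| = 23 or |30H - 5.5t| = 337.
With H = 7, solve 30 x 7 - 5.5t = +/- target for each target:
  t = (30 x 7 - 23) / 5.5 = 34
  t = (30 x 7 + 23) / 5.5 = 42.36
  t = (30 x 7 - 337) / 5.5 = -23.09 (outside (0, 60))
  t = (30 x 7 + 337) / 5.5 = 99.45 (outside (0, 60))
Valid solutions in (0, 60): {34, 42.36} minutes.
The first occurrence is t = 34 minutes.
The hands form a 23-degree angle at 34 minutes past 7:00.

Final answer: 34 minutes past 7:00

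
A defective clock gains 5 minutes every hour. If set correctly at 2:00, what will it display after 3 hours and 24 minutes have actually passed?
For every 60 true minutes, the faulty clock advances 60 + 5 = 65 minutes.
True elapsed: 3 hours and 24 minutes = 204 minutes.
Faulty clock advances: 204 x 65/60 = 221 minutes (drift: 17 minutes ahead).
Shown time: 2:00 + 221 minutes = 5:41.

Final answer: 5:41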